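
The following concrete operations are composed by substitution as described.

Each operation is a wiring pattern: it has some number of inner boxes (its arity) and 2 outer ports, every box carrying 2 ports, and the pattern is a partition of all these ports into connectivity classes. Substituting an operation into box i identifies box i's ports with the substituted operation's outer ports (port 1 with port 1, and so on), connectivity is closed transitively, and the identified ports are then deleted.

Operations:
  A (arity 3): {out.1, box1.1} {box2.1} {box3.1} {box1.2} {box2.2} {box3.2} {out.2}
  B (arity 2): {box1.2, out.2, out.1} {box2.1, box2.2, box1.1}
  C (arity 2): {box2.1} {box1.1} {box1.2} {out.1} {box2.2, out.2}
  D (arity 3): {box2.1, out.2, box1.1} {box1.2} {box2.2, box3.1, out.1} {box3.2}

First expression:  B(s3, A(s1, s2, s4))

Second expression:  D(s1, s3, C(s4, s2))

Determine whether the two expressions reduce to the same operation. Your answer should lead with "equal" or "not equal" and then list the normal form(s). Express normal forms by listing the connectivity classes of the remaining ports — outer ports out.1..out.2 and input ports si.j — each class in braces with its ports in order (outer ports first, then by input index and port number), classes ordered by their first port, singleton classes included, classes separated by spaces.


not equal: they reduce to {out.1, out.2, s3.2} {s1.1, s3.1} {s1.2} {s2.1} {s2.2} {s4.1} {s4.2} and {out.1, s3.2} {out.2, s1.1, s3.1} {s1.2} {s2.1} {s2.2} {s4.1} {s4.2}

Normal form of the first expression: {out.1, out.2, s3.2} {s1.1, s3.1} {s1.2} {s2.1} {s2.2} {s4.1} {s4.2}
Normal form of the second expression: {out.1, s3.2} {out.2, s1.1, s3.1} {s1.2} {s2.1} {s2.2} {s4.1} {s4.2}
Distinct normal forms: not equal.


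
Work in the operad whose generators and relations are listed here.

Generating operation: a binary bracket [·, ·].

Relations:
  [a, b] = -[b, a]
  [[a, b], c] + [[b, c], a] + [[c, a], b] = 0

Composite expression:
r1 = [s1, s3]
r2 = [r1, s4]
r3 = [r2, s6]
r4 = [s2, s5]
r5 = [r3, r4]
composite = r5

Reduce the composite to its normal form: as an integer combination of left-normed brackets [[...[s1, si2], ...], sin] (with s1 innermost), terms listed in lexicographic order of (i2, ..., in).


[[[[[s1, s3], s4], s6], s2], s5] - [[[[[s1, s3], s4], s6], s5], s2]

Left-normed coefficients sit on the s1-initial expansion words.
Composite bracket: [[[[s1, s3], s4], s6], [s2, s5]]
Expanding via [a, b] = ab - ba: 32 signed words (2^5 = 32).
Words beginning with s1 determine it all:
  s1s3s4s6s2s5 (sign +1) contributes +[[[[[s1, s3], s4], s6], s2], s5]
  s1s3s4s6s5s2 (sign -1) contributes -[[[[[s1, s3], s4], s6], s5], s2]


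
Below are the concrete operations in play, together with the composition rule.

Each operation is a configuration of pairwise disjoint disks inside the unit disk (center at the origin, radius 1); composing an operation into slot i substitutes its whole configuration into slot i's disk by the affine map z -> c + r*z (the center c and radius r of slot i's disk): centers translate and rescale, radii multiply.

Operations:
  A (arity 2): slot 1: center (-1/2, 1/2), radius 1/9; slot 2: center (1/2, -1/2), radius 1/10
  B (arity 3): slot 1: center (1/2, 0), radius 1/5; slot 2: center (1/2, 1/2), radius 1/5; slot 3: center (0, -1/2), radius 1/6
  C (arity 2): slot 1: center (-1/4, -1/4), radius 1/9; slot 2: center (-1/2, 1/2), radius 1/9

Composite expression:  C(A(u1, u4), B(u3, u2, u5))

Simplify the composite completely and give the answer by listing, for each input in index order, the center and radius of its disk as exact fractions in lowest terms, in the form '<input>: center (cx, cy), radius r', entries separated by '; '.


u1: center (-11/36, -7/36), radius 1/81; u2: center (-4/9, 5/9), radius 1/45; u3: center (-4/9, 1/2), radius 1/45; u4: center (-7/36, -11/36), radius 1/90; u5: center (-1/2, 4/9), radius 1/54

Nesting under C composes maps z -> c + r*z down each u-path.
u1 passes through 2 substitutions, ending at center (-11/36, -7/36), radius 1/81
u4 passes through 2 substitutions, ending at center (-7/36, -11/36), radius 1/90
u3 passes through 2 substitutions, ending at center (-4/9, 1/2), radius 1/45
u2 passes through 2 substitutions, ending at center (-4/9, 5/9), radius 1/45
u5 passes through 2 substitutions, ending at center (-1/2, 4/9), radius 1/54


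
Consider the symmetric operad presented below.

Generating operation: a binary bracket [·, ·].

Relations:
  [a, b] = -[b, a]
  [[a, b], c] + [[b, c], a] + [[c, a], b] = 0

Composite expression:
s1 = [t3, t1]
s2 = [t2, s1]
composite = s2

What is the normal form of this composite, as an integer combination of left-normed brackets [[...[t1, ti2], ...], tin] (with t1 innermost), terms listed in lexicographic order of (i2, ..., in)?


[[t1, t3], t2]

In the tensor algebra, words opening t1 carry the t1-anchored form.
Composite bracket: [t2, [t3, t1]]
Under [a, b] = ab - ba we get 4 signed associative words (2^2 = 4).
Only words starting with t1 matter:
  the word t1t3t2 carries sign +1 and contributes +[[t1, t3], t2]


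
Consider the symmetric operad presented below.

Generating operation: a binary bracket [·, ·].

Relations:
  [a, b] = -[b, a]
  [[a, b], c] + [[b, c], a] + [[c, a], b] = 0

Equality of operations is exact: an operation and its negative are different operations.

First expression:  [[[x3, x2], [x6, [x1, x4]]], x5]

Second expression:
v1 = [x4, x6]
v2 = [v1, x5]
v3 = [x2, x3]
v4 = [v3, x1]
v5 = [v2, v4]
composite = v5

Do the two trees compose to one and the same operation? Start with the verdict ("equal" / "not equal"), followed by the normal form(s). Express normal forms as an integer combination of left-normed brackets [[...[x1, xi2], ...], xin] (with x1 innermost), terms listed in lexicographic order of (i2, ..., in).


not equal — first -[[[[[x1, x4], x6], x2], x3], x5] + [[[[[x1, x4], x6], x3], x2], x5], second [[[[[x1, x2], x3], x4], x6], x5] - [[[[[x1, x2], x3], x5], x4], x6] + [[[[[x1, x2], x3], x5], x6], x4] - [[[[[x1, x2], x3], x6], x4], x5] - [[[[[x1, x3], x2], x4], x6], x5] + [[[[[x1, x3], x2], x5], x4], x6] - [[[[[x1, x3], x2], x5], x6], x4] + [[[[[x1, x3], x2], x6], x4], x5]

The first expression, normalized: -[[[[[x1, x4], x6], x2], x3], x5] + [[[[[x1, x4], x6], x3], x2], x5]
The second expression, normalized: [[[[[x1, x2], x3], x4], x6], x5] - [[[[[x1, x2], x3], x5], x4], x6] + [[[[[x1, x2], x3], x5], x6], x4] - [[[[[x1, x2], x3], x6], x4], x5] - [[[[[x1, x3], x2], x4], x6], x5] + [[[[[x1, x3], x2], x5], x4], x6] - [[[[[x1, x3], x2], x5], x6], x4] + [[[[[x1, x3], x2], x6], x4], x5]
Different reductions; not equal.


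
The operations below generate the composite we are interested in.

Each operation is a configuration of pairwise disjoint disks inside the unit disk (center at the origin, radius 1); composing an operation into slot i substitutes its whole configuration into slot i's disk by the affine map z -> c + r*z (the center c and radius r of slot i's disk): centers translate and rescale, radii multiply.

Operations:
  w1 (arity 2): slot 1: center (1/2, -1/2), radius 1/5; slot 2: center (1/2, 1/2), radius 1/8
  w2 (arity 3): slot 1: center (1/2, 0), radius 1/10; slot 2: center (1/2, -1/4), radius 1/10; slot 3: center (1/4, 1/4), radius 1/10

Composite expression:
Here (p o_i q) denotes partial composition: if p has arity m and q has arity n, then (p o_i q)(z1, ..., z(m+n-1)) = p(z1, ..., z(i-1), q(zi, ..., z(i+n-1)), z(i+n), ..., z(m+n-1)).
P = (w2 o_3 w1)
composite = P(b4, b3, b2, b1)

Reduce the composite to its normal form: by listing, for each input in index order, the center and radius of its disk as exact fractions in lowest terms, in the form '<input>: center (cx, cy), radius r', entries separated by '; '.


Follow each b-input down from w2: c' goes to c + r*c', radius to r*r'.
b4 passes through 1 substitution, ending at center (1/2, 0), radius 1/10
b3 passes through 1 substitution, ending at center (1/2, -1/4), radius 1/10
b2 passes through 2 substitutions, ending at center (3/10, 1/5), radius 1/50
b1 passes through 2 substitutions, ending at center (3/10, 3/10), radius 1/80

b1: center (3/10, 3/10), radius 1/80; b2: center (3/10, 1/5), radius 1/50; b3: center (1/2, -1/4), radius 1/10; b4: center (1/2, 0), radius 1/10


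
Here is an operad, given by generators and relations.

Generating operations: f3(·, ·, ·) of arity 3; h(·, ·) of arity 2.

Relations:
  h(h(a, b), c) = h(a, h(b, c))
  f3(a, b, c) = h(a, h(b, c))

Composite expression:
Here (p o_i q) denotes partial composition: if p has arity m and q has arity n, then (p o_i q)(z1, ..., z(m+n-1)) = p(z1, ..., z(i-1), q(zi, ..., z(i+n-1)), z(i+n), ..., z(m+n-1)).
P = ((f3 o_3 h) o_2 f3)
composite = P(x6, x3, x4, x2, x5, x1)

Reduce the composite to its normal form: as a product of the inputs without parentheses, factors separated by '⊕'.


x6 ⊕ x3 ⊕ x4 ⊕ x2 ⊕ x5 ⊕ x1


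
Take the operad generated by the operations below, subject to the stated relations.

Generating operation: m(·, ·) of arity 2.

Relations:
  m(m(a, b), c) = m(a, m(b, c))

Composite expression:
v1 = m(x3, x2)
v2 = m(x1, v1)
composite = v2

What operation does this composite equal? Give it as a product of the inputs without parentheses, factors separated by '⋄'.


x1 ⋄ x3 ⋄ x2

Every regrouping of m is equal, so read the x-inputs in written order.
m(x3, x2) spells out as x3 ⋄ x2
m(x1, m(x3, x2)) spells out as x1 ⋄ x3 ⋄ x2


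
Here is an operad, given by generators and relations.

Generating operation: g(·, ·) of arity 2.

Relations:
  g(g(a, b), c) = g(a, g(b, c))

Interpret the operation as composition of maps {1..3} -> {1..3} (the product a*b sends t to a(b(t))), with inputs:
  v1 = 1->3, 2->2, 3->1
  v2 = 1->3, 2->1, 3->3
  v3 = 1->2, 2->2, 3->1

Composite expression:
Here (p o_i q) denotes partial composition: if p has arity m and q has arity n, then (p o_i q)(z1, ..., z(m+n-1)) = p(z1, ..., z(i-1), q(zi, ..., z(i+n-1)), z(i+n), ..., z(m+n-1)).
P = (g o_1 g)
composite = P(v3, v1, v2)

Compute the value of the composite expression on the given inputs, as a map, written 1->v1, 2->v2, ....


g(v3, v1) = 1->1, 2->2, 3->2
g(g(v3, v1), v2) = 1->2, 2->1, 3->2

1->2, 2->1, 3->2


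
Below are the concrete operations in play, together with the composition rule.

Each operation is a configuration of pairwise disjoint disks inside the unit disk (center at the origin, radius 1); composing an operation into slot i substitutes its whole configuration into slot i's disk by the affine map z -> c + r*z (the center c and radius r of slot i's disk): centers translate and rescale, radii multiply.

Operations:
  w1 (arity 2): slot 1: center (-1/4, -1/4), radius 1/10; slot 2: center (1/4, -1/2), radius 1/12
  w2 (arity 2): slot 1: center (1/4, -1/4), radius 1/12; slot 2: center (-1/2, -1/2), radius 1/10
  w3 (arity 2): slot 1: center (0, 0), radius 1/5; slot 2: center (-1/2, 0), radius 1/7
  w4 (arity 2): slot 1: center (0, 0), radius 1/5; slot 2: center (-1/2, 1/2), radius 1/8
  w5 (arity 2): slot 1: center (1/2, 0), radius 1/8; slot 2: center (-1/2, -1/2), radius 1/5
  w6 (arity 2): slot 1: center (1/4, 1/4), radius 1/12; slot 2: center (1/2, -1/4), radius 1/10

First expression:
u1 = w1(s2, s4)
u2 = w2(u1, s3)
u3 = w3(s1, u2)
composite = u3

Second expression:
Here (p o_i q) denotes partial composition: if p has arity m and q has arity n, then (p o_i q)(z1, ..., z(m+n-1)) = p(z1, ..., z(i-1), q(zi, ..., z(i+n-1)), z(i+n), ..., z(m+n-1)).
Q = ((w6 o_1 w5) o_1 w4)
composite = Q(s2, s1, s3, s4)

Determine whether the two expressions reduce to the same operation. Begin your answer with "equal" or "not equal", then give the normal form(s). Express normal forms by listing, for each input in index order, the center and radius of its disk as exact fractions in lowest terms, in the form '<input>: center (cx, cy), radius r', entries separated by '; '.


not equal — first s1: center (0, 0), radius 1/5; s2: center (-157/336, -13/336), radius 1/840; s3: center (-4/7, -1/14), radius 1/70; s4: center (-155/336, -1/24), radius 1/1008, second s1: center (55/192, 49/192), radius 1/768; s2: center (7/24, 1/4), radius 1/480; s3: center (5/24, 5/24), radius 1/60; s4: center (1/2, -1/4), radius 1/10

Reducing the first expression gives s1: center (0, 0), radius 1/5; s2: center (-157/336, -13/336), radius 1/840; s3: center (-4/7, -1/14), radius 1/70; s4: center (-155/336, -1/24), radius 1/1008
Reducing the second expression gives s1: center (55/192, 49/192), radius 1/768; s2: center (7/24, 1/4), radius 1/480; s3: center (5/24, 5/24), radius 1/60; s4: center (1/2, -1/4), radius 1/10
The forms do not match — not equal.


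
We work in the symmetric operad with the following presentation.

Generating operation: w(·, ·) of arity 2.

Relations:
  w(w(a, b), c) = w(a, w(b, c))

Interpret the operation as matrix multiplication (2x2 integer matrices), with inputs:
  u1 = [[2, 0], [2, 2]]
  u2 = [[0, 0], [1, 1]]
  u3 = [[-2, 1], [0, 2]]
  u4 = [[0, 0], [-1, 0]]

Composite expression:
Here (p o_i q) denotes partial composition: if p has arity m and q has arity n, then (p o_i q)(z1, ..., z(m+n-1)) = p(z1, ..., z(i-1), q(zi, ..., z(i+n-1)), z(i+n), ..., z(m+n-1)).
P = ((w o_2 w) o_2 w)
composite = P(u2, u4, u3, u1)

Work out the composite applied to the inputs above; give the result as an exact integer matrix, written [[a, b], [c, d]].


[[0, 0], [2, -2]]

w(u4, u3) = [[0, 0], [2, -1]]
w(w(u4, u3), u1) = [[0, 0], [2, -2]]
w(u2, w(w(u4, u3), u1)) = [[0, 0], [2, -2]]


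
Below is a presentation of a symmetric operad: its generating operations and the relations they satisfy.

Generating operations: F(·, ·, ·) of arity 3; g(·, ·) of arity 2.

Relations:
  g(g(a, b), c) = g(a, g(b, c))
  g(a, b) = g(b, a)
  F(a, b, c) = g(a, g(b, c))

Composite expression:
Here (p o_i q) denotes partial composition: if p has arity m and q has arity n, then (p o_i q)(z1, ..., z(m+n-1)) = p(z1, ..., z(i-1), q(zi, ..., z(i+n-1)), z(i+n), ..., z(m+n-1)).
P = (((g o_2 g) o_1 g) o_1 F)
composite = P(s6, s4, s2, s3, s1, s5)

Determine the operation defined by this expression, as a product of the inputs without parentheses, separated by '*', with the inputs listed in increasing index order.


s1 * s2 * s3 * s4 * s5 * s6

Shape and order are irrelevant to g; the s-input set decides.
F(s6, s4, s2) linearizes to s6 * s4 * s2
g(F(s6, s4, s2), s3) linearizes to s6 * s4 * s2 * s3
g(s1, s5) linearizes to s1 * s5
g(g(F(s6, s4, s2), s3), g(s1, s5)) linearizes to s6 * s4 * s2 * s3 * s1 * s5
sorting the factors by input index: s1 * s2 * s3 * s4 * s5 * s6


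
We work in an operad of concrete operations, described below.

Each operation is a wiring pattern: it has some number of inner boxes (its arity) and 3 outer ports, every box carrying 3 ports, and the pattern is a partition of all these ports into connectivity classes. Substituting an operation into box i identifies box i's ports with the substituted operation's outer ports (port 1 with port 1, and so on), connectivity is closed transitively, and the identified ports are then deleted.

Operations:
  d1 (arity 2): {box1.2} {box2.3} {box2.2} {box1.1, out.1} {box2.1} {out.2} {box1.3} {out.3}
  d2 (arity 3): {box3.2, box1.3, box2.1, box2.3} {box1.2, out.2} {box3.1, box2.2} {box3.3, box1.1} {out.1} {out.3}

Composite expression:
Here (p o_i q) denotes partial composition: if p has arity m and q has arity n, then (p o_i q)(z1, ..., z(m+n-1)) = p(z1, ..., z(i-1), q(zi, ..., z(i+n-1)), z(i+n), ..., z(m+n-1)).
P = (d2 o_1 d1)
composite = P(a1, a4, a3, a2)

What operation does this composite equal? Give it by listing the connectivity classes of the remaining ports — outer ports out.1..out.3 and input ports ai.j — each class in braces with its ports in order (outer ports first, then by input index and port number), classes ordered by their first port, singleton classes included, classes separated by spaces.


{out.1} {out.2} {out.3} {a1.1, a2.3} {a1.2} {a1.3} {a2.1, a3.2} {a2.2, a3.1, a3.3} {a4.1} {a4.2} {a4.3}


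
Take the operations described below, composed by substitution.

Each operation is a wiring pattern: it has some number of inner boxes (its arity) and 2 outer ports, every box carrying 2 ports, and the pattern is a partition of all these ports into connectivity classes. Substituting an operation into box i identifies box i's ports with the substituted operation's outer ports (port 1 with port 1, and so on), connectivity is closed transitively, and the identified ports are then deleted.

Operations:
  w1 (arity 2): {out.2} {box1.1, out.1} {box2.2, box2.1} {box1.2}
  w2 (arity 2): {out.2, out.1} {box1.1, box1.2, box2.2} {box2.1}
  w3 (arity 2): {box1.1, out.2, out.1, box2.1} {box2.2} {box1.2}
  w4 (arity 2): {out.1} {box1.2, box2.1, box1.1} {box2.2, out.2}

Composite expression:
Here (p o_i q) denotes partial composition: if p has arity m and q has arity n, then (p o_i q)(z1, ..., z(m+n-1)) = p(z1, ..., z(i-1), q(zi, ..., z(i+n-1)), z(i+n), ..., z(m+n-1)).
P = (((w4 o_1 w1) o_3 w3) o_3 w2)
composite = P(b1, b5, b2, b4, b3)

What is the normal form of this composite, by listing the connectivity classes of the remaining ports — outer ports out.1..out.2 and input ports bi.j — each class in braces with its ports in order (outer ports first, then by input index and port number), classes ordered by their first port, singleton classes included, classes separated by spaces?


{out.1} {out.2, b1.1, b3.1} {b1.2} {b2.1, b2.2, b4.2} {b3.2} {b4.1} {b5.1, b5.2}


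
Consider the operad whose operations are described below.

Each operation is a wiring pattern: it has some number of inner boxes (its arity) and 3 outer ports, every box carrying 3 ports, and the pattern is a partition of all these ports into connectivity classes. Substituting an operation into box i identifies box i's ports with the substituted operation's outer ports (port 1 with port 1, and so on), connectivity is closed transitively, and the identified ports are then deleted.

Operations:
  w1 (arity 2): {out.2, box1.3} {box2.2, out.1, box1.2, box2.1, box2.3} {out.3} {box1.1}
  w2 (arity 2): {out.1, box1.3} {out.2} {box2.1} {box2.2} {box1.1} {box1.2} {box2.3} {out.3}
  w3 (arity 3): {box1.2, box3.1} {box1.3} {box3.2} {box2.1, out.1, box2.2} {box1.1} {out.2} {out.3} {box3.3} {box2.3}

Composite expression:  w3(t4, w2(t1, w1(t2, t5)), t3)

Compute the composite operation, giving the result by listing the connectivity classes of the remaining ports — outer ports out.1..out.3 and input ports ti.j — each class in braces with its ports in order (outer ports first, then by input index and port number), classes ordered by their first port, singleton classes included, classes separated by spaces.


{out.1, t1.3} {out.2} {out.3} {t1.1} {t1.2} {t2.1} {t2.2, t5.1, t5.2, t5.3} {t2.3} {t3.1, t4.2} {t3.2} {t3.3} {t4.1} {t4.3}


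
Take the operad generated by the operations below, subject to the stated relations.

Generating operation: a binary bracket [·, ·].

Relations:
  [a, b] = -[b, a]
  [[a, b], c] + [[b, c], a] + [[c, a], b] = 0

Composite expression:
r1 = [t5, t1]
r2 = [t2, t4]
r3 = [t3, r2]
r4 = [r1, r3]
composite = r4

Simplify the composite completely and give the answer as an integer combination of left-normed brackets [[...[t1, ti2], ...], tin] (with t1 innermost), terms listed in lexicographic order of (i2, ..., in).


[[[[t1, t5], t2], t4], t3] - [[[[t1, t5], t3], t2], t4] + [[[[t1, t5], t3], t4], t2] - [[[[t1, t5], t4], t2], t3]

In the tensor algebra, words opening t1 carry the t1-anchored form.
Composite bracket: [[t5, t1], [t3, [t2, t4]]]
Expanding via [a, b] = ab - ba: 16 signed words (2^4 = 16).
The t1-initial words carry the normal form:
  sign of t1t5t2t4t3 is +1, so it contributes +[[[[t1, t5], t2], t4], t3]
  sign of t1t5t3t2t4 is -1, so it contributes -[[[[t1, t5], t3], t2], t4]
  sign of t1t5t3t4t2 is +1, so it contributes +[[[[t1, t5], t3], t4], t2]
  sign of t1t5t4t2t3 is -1, so it contributes -[[[[t1, t5], t4], t2], t3]


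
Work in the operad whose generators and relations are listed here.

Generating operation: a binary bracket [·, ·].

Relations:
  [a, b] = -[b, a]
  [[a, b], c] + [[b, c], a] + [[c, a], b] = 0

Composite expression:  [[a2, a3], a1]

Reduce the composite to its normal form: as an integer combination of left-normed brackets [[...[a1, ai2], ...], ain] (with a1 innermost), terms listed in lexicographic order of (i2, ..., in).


-[[a1, a2], a3] + [[a1, a3], a2]


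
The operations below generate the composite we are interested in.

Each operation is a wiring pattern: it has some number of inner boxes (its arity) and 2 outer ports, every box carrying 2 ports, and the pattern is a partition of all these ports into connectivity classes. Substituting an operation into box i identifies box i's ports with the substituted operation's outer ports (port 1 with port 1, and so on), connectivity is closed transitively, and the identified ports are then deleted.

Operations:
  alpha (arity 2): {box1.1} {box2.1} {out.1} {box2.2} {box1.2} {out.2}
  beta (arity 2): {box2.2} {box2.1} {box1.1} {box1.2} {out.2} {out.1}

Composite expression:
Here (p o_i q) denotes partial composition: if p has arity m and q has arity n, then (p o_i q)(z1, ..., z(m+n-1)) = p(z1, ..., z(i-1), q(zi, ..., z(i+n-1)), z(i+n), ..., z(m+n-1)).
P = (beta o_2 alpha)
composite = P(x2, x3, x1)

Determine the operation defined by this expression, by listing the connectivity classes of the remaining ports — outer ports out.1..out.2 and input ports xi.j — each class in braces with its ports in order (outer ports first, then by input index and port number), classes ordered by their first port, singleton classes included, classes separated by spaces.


Reachability decides: close wires over beta-identified ports.
composing alpha on (x3, x1), with out.j its own outer ports: {out.1} {out.2} {x1.1} {x1.2} {x3.1} {x3.2}
composing beta on (x2, x3, x1), with out.j its own outer ports: {out.1} {out.2} {x1.1} {x1.2} {x2.1} {x2.2} {x3.1} {x3.2}

{out.1} {out.2} {x1.1} {x1.2} {x2.1} {x2.2} {x3.1} {x3.2}


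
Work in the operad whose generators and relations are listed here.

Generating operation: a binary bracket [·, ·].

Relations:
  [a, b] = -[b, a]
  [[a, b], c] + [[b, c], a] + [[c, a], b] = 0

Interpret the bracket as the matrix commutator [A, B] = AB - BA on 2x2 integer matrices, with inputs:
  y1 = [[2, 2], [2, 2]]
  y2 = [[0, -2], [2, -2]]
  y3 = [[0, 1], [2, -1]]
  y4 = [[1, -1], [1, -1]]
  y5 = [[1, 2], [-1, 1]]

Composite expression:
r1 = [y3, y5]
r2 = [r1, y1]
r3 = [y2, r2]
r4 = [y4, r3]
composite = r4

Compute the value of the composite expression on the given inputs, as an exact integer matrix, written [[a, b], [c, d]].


[y3, y5] = [[-5, 2], [1, 5]]
[[y3, y5], y1] = [[2, -20], [20, -2]]
[y2, [[y3, y5], y1]] = [[0, -32], [-32, 0]]
[y4, [y2, [[y3, y5], y1]]] = [[64, -64], [64, -64]]

[[64, -64], [64, -64]]


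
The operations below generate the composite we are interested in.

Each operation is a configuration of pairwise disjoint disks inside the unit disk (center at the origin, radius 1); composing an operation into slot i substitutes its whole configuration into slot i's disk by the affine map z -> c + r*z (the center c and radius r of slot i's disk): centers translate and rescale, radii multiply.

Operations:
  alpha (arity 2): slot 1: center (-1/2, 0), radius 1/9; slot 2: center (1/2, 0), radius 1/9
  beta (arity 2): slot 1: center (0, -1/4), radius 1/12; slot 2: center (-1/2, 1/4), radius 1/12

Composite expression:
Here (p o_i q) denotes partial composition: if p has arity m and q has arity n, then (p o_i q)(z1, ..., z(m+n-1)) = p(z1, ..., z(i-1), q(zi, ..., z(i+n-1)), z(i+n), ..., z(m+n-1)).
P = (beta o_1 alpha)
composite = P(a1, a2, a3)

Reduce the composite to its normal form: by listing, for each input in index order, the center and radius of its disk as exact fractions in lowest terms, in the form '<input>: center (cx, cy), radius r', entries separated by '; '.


a1: center (-1/24, -1/4), radius 1/108; a2: center (1/24, -1/4), radius 1/108; a3: center (-1/2, 1/4), radius 1/12

Each a-disk chains the slot maps above it in beta; radii multiply.
a1 passes through 2 substitutions, ending at center (-1/24, -1/4), radius 1/108
a2 passes through 2 substitutions, ending at center (1/24, -1/4), radius 1/108
a3 passes through 1 substitution, ending at center (-1/2, 1/4), radius 1/12


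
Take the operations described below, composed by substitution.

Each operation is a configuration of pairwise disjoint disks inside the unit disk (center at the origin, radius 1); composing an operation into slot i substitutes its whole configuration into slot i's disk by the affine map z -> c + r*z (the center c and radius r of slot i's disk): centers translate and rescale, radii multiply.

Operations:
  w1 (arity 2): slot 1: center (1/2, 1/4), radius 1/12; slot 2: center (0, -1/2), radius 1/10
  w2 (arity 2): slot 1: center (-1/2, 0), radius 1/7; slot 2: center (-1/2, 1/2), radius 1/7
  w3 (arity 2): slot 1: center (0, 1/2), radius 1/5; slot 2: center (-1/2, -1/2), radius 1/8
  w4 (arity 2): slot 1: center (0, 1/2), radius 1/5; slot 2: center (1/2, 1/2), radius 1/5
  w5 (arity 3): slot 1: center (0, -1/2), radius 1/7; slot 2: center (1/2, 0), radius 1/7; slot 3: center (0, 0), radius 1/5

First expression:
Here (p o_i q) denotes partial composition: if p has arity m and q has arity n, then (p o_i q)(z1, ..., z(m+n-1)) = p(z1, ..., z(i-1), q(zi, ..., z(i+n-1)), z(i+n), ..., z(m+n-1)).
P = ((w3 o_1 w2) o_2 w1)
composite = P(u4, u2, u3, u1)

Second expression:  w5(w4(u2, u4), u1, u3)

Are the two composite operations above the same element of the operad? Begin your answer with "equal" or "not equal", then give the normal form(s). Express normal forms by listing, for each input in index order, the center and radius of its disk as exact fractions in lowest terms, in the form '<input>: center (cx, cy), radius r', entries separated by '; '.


Reducing the first expression gives u1: center (-1/2, -1/2), radius 1/8; u2: center (-3/35, 17/28), radius 1/420; u3: center (-1/10, 41/70), radius 1/350; u4: center (-1/10, 1/2), radius 1/35
Reducing the second expression gives u1: center (1/2, 0), radius 1/7; u2: center (0, -3/7), radius 1/35; u3: center (0, 0), radius 1/5; u4: center (1/14, -3/7), radius 1/35
The normal forms differ: not equal.

not equal: they reduce to u1: center (-1/2, -1/2), radius 1/8; u2: center (-3/35, 17/28), radius 1/420; u3: center (-1/10, 41/70), radius 1/350; u4: center (-1/10, 1/2), radius 1/35 and u1: center (1/2, 0), radius 1/7; u2: center (0, -3/7), radius 1/35; u3: center (0, 0), radius 1/5; u4: center (1/14, -3/7), radius 1/35


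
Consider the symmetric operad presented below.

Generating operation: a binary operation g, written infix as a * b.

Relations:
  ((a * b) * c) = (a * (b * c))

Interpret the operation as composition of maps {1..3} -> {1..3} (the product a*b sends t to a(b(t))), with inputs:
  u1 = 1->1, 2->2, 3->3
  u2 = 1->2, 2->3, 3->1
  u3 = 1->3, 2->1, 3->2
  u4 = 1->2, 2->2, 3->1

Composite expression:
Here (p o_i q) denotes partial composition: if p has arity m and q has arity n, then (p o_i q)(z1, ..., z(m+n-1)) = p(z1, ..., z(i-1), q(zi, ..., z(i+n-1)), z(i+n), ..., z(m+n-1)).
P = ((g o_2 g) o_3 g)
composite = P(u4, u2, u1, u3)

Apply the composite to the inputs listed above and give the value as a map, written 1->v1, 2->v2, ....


1->2, 2->2, 3->1


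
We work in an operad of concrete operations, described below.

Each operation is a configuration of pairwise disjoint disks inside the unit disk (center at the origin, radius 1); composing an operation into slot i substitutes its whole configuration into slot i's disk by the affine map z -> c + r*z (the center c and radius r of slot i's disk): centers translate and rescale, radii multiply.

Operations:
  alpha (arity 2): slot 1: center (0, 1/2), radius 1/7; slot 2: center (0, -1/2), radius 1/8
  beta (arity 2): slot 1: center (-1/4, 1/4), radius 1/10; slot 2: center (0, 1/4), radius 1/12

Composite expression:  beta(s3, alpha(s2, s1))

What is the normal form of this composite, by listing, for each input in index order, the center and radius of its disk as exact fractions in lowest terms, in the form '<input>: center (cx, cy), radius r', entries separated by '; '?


s1: center (0, 5/24), radius 1/96; s2: center (0, 7/24), radius 1/84; s3: center (-1/4, 1/4), radius 1/10

Each s-disk chains the slot maps above it in beta; radii multiply.
tracing s3 down its 1-map path: center (-1/4, 1/4), radius 1/10
tracing s2 down its 2-map path: center (0, 7/24), radius 1/84
tracing s1 down its 2-map path: center (0, 5/24), radius 1/96


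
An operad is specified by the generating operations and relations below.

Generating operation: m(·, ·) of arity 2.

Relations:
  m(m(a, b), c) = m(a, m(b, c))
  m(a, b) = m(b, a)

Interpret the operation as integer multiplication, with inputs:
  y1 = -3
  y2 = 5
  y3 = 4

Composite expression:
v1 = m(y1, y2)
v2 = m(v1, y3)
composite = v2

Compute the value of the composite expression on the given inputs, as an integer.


-60

m(y1, y2) = -15
m(m(y1, y2), y3) = -60


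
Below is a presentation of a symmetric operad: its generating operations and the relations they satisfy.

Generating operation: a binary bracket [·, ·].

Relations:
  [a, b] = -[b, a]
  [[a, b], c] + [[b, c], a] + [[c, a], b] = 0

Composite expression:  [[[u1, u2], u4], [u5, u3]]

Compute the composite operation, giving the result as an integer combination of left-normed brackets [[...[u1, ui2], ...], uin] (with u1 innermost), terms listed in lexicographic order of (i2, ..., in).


-[[[[u1, u2], u4], u3], u5] + [[[[u1, u2], u4], u5], u3]


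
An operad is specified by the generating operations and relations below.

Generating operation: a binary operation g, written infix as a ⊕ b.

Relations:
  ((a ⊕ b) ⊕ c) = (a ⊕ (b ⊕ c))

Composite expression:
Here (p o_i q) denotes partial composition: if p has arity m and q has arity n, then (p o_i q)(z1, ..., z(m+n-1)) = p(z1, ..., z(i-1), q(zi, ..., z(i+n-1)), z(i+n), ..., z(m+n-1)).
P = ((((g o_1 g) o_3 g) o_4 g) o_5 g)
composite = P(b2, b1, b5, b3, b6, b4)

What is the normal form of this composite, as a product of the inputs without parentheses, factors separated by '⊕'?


b2 ⊕ b1 ⊕ b5 ⊕ b3 ⊕ b6 ⊕ b4

Key point: g is associative — brackets drop, the b-order remains.
(b2 ⊕ b1) linearizes to b2 ⊕ b1
(b6 ⊕ b4) linearizes to b6 ⊕ b4
(b3 ⊕ (b6 ⊕ b4)) linearizes to b3 ⊕ b6 ⊕ b4
(b5 ⊕ (b3 ⊕ (b6 ⊕ b4))) linearizes to b5 ⊕ b3 ⊕ b6 ⊕ b4
((b2 ⊕ b1) ⊕ (b5 ⊕ (b3 ⊕ (b6 ⊕ b4)))) linearizes to b2 ⊕ b1 ⊕ b5 ⊕ b3 ⊕ b6 ⊕ b4


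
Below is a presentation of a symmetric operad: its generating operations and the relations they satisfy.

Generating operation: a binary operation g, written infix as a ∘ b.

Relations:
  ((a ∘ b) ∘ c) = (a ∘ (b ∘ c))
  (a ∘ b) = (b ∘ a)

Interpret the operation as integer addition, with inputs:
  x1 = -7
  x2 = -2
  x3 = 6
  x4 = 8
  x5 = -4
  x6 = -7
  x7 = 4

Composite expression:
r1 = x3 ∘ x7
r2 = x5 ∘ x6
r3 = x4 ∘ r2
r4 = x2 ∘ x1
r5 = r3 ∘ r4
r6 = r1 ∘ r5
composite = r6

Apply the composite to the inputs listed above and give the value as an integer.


(x3 ∘ x7) = 10
(x5 ∘ x6) = -11
(x4 ∘ (x5 ∘ x6)) = -3
(x2 ∘ x1) = -9
((x4 ∘ (x5 ∘ x6)) ∘ (x2 ∘ x1)) = -12
((x3 ∘ x7) ∘ ((x4 ∘ (x5 ∘ x6)) ∘ (x2 ∘ x1))) = -2

-2


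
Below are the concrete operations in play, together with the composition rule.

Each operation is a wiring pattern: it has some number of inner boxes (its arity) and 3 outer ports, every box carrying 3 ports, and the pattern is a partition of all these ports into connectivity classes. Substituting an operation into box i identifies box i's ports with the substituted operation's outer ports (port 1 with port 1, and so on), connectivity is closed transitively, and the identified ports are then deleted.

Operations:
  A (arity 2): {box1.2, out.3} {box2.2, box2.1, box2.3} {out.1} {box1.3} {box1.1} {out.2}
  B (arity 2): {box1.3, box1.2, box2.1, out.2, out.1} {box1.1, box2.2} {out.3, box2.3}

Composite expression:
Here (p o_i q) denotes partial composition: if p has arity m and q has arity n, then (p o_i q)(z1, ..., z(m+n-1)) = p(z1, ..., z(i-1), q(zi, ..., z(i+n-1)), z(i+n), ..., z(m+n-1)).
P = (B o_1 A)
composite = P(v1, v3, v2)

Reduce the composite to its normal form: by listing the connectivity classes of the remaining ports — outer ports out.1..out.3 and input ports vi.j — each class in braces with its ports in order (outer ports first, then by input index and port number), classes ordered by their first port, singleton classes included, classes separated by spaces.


Two ports join when wires chain via B-identified ports.
the subtree at A composes to {out.1} {out.2} {out.3, v1.2} {v1.1} {v1.3} {v3.1, v3.2, v3.3} on (v1, v3); out.j = own outer ports
the subtree at B composes to {out.1, out.2, v1.2, v2.1} {out.3, v2.3} {v1.1} {v1.3} {v2.2} {v3.1, v3.2, v3.3} on (v1, v3, v2); out.j = own outer ports

{out.1, out.2, v1.2, v2.1} {out.3, v2.3} {v1.1} {v1.3} {v2.2} {v3.1, v3.2, v3.3}


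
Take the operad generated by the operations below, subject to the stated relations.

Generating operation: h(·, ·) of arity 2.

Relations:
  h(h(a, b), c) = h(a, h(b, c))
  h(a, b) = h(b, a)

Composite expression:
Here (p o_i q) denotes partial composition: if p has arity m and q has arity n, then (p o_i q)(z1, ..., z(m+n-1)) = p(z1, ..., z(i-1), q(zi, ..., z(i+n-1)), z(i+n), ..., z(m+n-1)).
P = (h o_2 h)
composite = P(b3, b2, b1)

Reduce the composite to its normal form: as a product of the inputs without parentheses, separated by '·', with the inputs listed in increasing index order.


b1 · b2 · b3

With h associative and commutative, the b-input set is all that matters.
h(b2, b1) linearizes to b2 · b1
h(b3, h(b2, b1)) linearizes to b3 · b2 · b1
sorting the factors by input index: b1 · b2 · b3


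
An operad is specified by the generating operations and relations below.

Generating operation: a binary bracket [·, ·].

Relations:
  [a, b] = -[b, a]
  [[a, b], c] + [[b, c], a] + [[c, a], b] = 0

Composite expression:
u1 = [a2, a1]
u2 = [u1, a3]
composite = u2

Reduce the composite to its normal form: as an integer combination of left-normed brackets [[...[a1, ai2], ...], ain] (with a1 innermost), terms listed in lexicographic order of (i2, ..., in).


-[[a1, a2], a3]

A multilinear Lie element is pinned by a1-initial words (a1 innermost).
Composite bracket: [[a2, a1], a3]
Full expansion: 4 signed words from ab - ba (2^2 = 4).
The a1-initial words carry the normal form:
  sign of a1a2a3 is -1, so it contributes -[[a1, a2], a3]


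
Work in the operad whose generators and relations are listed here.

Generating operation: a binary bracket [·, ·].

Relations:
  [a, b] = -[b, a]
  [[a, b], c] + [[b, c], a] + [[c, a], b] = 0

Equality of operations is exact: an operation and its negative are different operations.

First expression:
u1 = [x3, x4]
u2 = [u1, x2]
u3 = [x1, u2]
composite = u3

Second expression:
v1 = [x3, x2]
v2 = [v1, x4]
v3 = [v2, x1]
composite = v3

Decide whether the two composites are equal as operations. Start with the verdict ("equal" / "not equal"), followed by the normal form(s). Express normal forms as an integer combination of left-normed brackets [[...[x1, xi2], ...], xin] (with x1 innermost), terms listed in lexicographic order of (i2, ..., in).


not equal: they reduce to -[[[x1, x2], x3], x4] + [[[x1, x2], x4], x3] + [[[x1, x3], x4], x2] - [[[x1, x4], x3], x2] and [[[x1, x2], x3], x4] - [[[x1, x3], x2], x4] - [[[x1, x4], x2], x3] + [[[x1, x4], x3], x2]

The first composite normalizes to -[[[x1, x2], x3], x4] + [[[x1, x2], x4], x3] + [[[x1, x3], x4], x2] - [[[x1, x4], x3], x2]
The second composite normalizes to [[[x1, x2], x3], x4] - [[[x1, x3], x2], x4] - [[[x1, x4], x2], x3] + [[[x1, x4], x3], x2]
They disagree, so not equal.


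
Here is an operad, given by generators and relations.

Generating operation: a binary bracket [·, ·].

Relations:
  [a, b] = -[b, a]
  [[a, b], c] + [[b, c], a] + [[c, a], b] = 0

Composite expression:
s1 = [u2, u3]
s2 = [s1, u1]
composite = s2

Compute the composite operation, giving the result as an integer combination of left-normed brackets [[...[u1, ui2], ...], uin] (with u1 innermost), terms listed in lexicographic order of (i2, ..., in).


-[[u1, u2], u3] + [[u1, u3], u2]

Left-normed coefficients sit on the u1-initial expansion words.
Composite bracket: [[u2, u3], u1]
Applying ab - ba throughout gives 4 signed words (2^2 = 4).
Only words starting with u1 matter:
  the word u1u2u3 carries sign -1 and contributes -[[u1, u2], u3]
  the word u1u3u2 carries sign +1 and contributes +[[u1, u3], u2]


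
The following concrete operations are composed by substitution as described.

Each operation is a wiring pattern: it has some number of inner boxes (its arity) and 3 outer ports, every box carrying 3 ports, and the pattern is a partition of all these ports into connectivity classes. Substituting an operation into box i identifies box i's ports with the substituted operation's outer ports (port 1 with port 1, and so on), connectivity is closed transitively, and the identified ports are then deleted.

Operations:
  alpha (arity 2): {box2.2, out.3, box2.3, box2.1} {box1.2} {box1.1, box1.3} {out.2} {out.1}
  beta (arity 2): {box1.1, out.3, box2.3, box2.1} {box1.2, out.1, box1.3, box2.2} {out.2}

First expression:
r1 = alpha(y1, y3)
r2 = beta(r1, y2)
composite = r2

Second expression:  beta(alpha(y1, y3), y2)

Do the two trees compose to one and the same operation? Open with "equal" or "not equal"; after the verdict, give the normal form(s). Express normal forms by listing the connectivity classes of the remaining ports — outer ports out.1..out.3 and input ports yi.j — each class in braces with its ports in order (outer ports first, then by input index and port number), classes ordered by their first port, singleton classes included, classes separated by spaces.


equal: each reduces to {out.1, y2.2, y3.1, y3.2, y3.3} {out.2} {out.3, y2.1, y2.3} {y1.1, y1.3} {y1.2}

The first expression, normalized: {out.1, y2.2, y3.1, y3.2, y3.3} {out.2} {out.3, y2.1, y2.3} {y1.1, y1.3} {y1.2}
The second expression, normalized: {out.1, y2.2, y3.1, y3.2, y3.3} {out.2} {out.3, y2.1, y2.3} {y1.1, y1.3} {y1.2}
Identical normal forms: equal.


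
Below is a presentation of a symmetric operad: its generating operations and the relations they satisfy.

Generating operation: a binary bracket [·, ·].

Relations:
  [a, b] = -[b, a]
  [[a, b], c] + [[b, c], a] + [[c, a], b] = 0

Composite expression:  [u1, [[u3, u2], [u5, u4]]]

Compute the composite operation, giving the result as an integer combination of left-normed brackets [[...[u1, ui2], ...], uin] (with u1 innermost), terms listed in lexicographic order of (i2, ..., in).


[[[[u1, u2], u3], u4], u5] - [[[[u1, u2], u3], u5], u4] - [[[[u1, u3], u2], u4], u5] + [[[[u1, u3], u2], u5], u4] - [[[[u1, u4], u5], u2], u3] + [[[[u1, u4], u5], u3], u2] + [[[[u1, u5], u4], u2], u3] - [[[[u1, u5], u4], u3], u2]

A multilinear Lie element is pinned by u1-initial words (u1 innermost).
Composite bracket: [u1, [[u3, u2], [u5, u4]]]
The bracket unfolds into 16 signed words via [a, b] = ab - ba (2^4 = 16).
The u1-initial words carry the normal form:
  u1u2u3u4u5 appears with sign +1, giving the term +[[[[u1, u2], u3], u4], u5]
  u1u2u3u5u4 appears with sign -1, giving the term -[[[[u1, u2], u3], u5], u4]
  u1u3u2u4u5 appears with sign -1, giving the term -[[[[u1, u3], u2], u4], u5]
  u1u3u2u5u4 appears with sign +1, giving the term +[[[[u1, u3], u2], u5], u4]
  u1u4u5u2u3 appears with sign -1, giving the term -[[[[u1, u4], u5], u2], u3]
  u1u4u5u3u2 appears with sign +1, giving the term +[[[[u1, u4], u5], u3], u2]
  u1u5u4u2u3 appears with sign +1, giving the term +[[[[u1, u5], u4], u2], u3]
  u1u5u4u3u2 appears with sign -1, giving the term -[[[[u1, u5], u4], u3], u2]


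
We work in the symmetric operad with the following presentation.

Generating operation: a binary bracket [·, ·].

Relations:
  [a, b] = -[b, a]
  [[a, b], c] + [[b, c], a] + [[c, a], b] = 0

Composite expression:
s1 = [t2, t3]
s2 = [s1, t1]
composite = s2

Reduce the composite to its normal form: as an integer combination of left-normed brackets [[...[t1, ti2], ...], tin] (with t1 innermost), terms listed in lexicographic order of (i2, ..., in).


-[[t1, t2], t3] + [[t1, t3], t2]

Skip Jacobi rewriting: expand, keep t1-initial words, read off terms.
Composite bracket: [[t2, t3], t1]
The bracket unfolds into 4 signed words via [a, b] = ab - ba (2^2 = 4).
Coefficients come from the t1-initial words:
  t1t2t3 (sign -1) contributes -[[t1, t2], t3]
  t1t3t2 (sign +1) contributes +[[t1, t3], t2]
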